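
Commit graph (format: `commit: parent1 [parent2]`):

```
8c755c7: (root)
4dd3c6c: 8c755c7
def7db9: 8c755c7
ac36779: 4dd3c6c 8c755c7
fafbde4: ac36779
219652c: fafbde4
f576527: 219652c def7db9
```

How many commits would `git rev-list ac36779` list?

3

Walking parent pointers from ac36779: reachable set = {4dd3c6c, 8c755c7, ac36779}.
That is 3 commits.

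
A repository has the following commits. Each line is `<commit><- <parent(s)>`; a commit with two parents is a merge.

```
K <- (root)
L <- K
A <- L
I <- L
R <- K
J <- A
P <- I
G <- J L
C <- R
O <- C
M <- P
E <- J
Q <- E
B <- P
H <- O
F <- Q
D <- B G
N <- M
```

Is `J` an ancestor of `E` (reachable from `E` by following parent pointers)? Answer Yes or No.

Ancestors of E (commits reachable by following parents): {A, E, J, K, L}.
J is in that set, so it is an ancestor of E.

Yes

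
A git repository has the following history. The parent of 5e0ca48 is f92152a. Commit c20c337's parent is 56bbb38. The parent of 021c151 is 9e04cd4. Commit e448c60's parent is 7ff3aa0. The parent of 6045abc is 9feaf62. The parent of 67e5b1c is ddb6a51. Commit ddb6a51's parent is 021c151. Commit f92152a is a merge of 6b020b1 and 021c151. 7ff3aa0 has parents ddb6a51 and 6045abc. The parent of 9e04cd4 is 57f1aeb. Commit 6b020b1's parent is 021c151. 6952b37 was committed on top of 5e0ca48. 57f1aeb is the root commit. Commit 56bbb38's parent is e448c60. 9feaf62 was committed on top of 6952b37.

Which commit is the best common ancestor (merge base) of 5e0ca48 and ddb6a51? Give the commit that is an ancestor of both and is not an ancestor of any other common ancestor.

021c151

Ancestors of 5e0ca48: {021c151, 57f1aeb, 5e0ca48, 6b020b1, 9e04cd4, f92152a}.
Ancestors of ddb6a51: {021c151, 57f1aeb, 9e04cd4, ddb6a51}.
Common ancestors: {021c151, 57f1aeb, 9e04cd4}.
Among these, 021c151 is not an ancestor of any other common ancestor — it is the merge base.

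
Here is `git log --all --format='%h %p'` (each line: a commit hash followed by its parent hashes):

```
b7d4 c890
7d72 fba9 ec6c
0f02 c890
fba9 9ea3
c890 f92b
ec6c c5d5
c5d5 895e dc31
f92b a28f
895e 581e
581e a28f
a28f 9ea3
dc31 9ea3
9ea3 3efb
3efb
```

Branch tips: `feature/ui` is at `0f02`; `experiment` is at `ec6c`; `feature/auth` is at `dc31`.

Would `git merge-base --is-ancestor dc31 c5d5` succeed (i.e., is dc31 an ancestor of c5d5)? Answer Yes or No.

Yes

Ancestors of c5d5 (commits reachable by following parents): {3efb, 581e, 895e, 9ea3, a28f, c5d5, dc31}.
dc31 is in that set, so it is an ancestor of c5d5.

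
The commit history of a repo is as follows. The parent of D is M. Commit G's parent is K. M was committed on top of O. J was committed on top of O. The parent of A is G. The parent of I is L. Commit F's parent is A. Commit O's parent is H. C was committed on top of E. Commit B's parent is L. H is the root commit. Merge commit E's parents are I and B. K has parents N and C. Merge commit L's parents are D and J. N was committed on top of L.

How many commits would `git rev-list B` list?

7

Walking parent pointers from B: reachable set = {B, D, H, J, L, M, O}.
That is 7 commits.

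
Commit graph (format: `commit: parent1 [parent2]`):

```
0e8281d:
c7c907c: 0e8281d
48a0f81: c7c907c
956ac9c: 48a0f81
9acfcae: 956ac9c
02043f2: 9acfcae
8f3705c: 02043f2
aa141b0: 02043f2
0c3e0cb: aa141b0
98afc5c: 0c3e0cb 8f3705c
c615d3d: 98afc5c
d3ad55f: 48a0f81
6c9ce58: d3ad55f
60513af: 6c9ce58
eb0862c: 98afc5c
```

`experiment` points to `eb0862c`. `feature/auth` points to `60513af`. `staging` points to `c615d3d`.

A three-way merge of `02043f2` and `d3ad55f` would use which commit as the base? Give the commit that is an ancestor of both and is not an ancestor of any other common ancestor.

Ancestors of 02043f2: {02043f2, 0e8281d, 48a0f81, 956ac9c, 9acfcae, c7c907c}.
Ancestors of d3ad55f: {0e8281d, 48a0f81, c7c907c, d3ad55f}.
Common ancestors: {0e8281d, 48a0f81, c7c907c}.
Among these, 48a0f81 is not an ancestor of any other common ancestor — it is the merge base.

48a0f81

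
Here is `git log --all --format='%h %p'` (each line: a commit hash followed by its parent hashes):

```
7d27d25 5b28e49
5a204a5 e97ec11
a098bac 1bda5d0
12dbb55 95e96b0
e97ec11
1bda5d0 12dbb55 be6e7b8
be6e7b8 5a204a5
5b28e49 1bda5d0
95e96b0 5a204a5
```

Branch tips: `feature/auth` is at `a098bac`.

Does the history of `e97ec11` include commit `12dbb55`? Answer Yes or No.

Ancestors of e97ec11: {e97ec11}.
12dbb55 is not in that set, so it is not an ancestor of e97ec11.

No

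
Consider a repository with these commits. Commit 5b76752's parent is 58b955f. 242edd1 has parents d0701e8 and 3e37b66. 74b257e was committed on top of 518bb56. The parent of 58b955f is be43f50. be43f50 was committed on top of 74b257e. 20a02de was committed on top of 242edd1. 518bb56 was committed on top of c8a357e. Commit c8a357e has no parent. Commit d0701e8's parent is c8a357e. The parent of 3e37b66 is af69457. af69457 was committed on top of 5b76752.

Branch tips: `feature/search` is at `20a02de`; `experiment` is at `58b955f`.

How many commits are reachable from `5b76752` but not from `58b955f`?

Reachable from 5b76752: {518bb56, 58b955f, 5b76752, 74b257e, be43f50, c8a357e}.
Reachable from 58b955f: {518bb56, 58b955f, 74b257e, be43f50, c8a357e}.
In 5b76752's history but not 58b955f's: {5b76752} — 1 commit.

1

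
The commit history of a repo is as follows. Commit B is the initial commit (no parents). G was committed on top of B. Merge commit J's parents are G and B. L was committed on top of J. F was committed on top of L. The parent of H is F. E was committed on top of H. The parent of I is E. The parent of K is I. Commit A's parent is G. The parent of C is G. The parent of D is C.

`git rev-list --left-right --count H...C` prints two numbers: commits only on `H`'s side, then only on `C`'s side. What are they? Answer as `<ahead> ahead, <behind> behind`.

Reachable from H: {B, F, G, H, J, L}.
Reachable from C: {B, C, G}.
Only in H's history (ahead): {F, H, J, L} — 4.
Only in C's history (behind): {C} — 1.

4 ahead, 1 behind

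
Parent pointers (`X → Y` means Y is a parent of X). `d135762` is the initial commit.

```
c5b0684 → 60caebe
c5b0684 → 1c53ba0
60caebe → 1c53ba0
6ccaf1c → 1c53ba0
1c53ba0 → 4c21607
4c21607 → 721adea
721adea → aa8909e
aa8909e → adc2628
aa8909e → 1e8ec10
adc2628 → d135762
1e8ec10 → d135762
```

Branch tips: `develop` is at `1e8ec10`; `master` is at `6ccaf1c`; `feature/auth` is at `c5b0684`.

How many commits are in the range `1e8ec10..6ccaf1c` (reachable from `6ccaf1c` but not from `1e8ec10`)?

Reachable from 6ccaf1c: {1c53ba0, 1e8ec10, 4c21607, 6ccaf1c, 721adea, aa8909e, adc2628, d135762}.
Reachable from 1e8ec10: {1e8ec10, d135762}.
In 6ccaf1c's history but not 1e8ec10's: {1c53ba0, 4c21607, 6ccaf1c, 721adea, aa8909e, adc2628} — 6 commits.

6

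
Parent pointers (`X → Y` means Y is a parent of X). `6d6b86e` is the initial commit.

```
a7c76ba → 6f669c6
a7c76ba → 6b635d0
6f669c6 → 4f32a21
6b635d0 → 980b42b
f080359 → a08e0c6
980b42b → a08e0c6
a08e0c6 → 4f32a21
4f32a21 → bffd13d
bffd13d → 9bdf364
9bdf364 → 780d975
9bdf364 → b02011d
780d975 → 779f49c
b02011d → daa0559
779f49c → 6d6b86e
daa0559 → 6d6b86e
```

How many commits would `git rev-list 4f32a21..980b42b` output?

2

Reachable from 980b42b: {4f32a21, 6d6b86e, 779f49c, 780d975, 980b42b, 9bdf364, a08e0c6, b02011d, bffd13d, daa0559}.
Reachable from 4f32a21: {4f32a21, 6d6b86e, 779f49c, 780d975, 9bdf364, b02011d, bffd13d, daa0559}.
In 980b42b's history but not 4f32a21's: {980b42b, a08e0c6} — 2 commits.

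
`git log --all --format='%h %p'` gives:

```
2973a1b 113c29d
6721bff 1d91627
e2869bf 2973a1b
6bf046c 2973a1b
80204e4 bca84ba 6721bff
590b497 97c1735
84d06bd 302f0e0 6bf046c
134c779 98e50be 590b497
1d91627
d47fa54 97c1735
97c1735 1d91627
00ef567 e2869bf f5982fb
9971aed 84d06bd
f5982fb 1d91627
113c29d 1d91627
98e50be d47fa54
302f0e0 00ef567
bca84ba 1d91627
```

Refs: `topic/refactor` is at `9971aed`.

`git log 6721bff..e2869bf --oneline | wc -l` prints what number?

3

Reachable from e2869bf: {113c29d, 1d91627, 2973a1b, e2869bf}.
Reachable from 6721bff: {1d91627, 6721bff}.
In e2869bf's history but not 6721bff's: {113c29d, 2973a1b, e2869bf} — 3 commits.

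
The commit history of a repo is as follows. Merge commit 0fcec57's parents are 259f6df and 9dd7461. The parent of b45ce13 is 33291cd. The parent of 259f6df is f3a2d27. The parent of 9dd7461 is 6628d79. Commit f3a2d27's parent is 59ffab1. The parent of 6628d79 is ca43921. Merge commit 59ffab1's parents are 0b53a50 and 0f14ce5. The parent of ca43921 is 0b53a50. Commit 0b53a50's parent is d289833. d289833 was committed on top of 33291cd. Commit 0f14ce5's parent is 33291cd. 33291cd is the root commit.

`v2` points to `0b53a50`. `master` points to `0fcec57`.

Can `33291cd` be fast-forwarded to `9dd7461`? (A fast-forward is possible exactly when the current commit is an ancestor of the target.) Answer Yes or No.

Yes

A fast-forward from 33291cd to 9dd7461 is possible iff 33291cd is an ancestor of 9dd7461.
Ancestors of 9dd7461: {0b53a50, 33291cd, 6628d79, 9dd7461, ca43921, d289833}.
33291cd is among them, so fast-forward is possible.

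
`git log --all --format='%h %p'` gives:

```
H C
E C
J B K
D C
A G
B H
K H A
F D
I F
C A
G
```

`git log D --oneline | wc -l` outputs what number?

Walking parent pointers from D: reachable set = {A, C, D, G}.
That is 4 commits.

4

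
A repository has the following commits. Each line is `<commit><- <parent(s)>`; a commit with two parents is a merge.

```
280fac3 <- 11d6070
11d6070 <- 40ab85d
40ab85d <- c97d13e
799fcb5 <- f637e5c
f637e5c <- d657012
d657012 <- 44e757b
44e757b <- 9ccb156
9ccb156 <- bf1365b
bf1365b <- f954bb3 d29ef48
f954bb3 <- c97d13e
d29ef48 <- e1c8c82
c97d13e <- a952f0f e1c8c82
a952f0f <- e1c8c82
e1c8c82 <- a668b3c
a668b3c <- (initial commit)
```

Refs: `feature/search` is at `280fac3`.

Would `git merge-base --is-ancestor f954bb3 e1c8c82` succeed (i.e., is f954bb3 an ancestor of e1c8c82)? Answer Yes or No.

Ancestors of e1c8c82: {a668b3c, e1c8c82}.
f954bb3 is not in that set, so it is not an ancestor of e1c8c82.

No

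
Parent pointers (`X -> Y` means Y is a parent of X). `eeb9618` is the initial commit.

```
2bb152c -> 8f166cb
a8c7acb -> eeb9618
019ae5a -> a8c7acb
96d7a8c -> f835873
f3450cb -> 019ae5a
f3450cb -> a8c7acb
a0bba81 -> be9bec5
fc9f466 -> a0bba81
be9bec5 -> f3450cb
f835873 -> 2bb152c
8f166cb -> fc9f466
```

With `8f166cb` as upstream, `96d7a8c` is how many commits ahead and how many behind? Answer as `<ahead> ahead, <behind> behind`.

3 ahead, 0 behind

Reachable from 96d7a8c: {019ae5a, 2bb152c, 8f166cb, 96d7a8c, a0bba81, a8c7acb, be9bec5, eeb9618, f3450cb, f835873, fc9f466}.
Reachable from 8f166cb: {019ae5a, 8f166cb, a0bba81, a8c7acb, be9bec5, eeb9618, f3450cb, fc9f466}.
Only in 96d7a8c's history (ahead): {2bb152c, 96d7a8c, f835873} — 3.
Only in 8f166cb's history (behind): {} — 0.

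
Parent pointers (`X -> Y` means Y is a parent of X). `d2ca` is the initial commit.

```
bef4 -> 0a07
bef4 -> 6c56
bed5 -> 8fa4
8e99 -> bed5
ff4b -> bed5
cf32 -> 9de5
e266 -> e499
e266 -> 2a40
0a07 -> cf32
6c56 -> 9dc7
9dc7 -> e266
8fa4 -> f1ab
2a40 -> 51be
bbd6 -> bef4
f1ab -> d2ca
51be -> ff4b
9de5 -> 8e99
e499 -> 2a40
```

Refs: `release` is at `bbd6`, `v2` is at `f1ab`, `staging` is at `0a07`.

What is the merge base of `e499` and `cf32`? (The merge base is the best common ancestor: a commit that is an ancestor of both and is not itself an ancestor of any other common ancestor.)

Ancestors of e499: {2a40, 51be, 8fa4, bed5, d2ca, e499, f1ab, ff4b}.
Ancestors of cf32: {8e99, 8fa4, 9de5, bed5, cf32, d2ca, f1ab}.
Common ancestors: {8fa4, bed5, d2ca, f1ab}.
Among these, bed5 is not an ancestor of any other common ancestor — it is the merge base.

bed5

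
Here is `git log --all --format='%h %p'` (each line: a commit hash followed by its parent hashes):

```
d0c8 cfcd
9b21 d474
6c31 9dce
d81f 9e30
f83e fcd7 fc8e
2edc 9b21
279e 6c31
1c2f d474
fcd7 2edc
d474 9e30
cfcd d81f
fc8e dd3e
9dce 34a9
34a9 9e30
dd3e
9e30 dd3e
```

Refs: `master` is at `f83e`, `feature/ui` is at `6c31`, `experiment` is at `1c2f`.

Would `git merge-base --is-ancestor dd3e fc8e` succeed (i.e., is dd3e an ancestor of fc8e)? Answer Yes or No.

Yes

Ancestors of fc8e (commits reachable by following parents): {dd3e, fc8e}.
dd3e is in that set, so it is an ancestor of fc8e.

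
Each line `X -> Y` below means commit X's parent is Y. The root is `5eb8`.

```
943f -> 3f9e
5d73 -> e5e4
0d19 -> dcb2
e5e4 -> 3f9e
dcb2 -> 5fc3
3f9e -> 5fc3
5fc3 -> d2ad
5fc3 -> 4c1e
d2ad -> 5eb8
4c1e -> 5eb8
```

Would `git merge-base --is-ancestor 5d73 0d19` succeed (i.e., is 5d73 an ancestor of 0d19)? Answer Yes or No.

Ancestors of 0d19: {0d19, 4c1e, 5eb8, 5fc3, d2ad, dcb2}.
5d73 is not in that set, so it is not an ancestor of 0d19.

No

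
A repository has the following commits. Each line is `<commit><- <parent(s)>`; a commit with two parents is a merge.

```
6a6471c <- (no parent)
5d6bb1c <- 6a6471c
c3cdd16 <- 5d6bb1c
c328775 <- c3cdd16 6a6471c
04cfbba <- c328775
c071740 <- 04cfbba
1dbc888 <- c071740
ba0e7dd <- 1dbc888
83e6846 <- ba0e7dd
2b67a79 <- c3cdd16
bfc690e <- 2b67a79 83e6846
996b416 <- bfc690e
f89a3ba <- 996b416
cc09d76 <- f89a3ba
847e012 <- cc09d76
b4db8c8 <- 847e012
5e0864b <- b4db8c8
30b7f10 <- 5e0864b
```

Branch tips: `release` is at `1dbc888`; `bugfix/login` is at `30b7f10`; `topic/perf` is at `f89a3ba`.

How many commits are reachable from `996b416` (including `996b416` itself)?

12

Walking parent pointers from 996b416: reachable set = {04cfbba, 1dbc888, 2b67a79, 5d6bb1c, 6a6471c, 83e6846, 996b416, ba0e7dd, bfc690e, c071740, c328775, c3cdd16}.
That is 12 commits.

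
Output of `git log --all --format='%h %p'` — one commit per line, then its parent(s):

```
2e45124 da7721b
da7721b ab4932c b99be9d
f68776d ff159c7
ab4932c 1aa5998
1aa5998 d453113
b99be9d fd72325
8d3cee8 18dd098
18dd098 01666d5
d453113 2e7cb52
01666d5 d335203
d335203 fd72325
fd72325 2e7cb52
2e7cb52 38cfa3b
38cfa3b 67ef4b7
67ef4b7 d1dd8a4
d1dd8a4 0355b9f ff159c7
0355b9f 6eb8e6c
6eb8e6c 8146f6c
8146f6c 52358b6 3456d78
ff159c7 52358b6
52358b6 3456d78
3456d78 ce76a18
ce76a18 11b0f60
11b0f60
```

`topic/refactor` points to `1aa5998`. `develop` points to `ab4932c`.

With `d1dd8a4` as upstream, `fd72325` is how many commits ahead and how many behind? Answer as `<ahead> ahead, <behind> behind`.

Reachable from fd72325: {0355b9f, 11b0f60, 2e7cb52, 3456d78, 38cfa3b, 52358b6, 67ef4b7, 6eb8e6c, 8146f6c, ce76a18, d1dd8a4, fd72325, ff159c7}.
Reachable from d1dd8a4: {0355b9f, 11b0f60, 3456d78, 52358b6, 6eb8e6c, 8146f6c, ce76a18, d1dd8a4, ff159c7}.
Only in fd72325's history (ahead): {2e7cb52, 38cfa3b, 67ef4b7, fd72325} — 4.
Only in d1dd8a4's history (behind): {} — 0.

4 ahead, 0 behind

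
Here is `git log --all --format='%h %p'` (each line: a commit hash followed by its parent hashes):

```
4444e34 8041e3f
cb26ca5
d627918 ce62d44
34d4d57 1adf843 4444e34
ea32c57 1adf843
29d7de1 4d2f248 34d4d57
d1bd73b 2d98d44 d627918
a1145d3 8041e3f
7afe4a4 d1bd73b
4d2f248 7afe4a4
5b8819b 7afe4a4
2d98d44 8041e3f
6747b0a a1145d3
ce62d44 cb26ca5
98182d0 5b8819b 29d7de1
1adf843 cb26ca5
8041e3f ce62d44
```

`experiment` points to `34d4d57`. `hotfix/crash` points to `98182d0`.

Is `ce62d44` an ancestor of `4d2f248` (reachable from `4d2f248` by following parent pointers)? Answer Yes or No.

Ancestors of 4d2f248 (commits reachable by following parents): {2d98d44, 4d2f248, 7afe4a4, 8041e3f, cb26ca5, ce62d44, d1bd73b, d627918}.
ce62d44 is in that set, so it is an ancestor of 4d2f248.

Yes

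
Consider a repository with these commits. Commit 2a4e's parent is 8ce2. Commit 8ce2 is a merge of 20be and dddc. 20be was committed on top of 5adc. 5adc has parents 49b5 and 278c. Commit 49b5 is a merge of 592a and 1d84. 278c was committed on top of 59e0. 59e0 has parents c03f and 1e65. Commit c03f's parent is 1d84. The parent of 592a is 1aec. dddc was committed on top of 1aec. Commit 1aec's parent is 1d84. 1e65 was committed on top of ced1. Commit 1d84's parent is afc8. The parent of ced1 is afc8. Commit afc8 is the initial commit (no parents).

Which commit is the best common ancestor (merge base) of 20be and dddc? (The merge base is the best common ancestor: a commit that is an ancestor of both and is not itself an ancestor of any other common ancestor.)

Ancestors of 20be: {1aec, 1d84, 1e65, 20be, 278c, 49b5, 592a, 59e0, 5adc, afc8, c03f, ced1}.
Ancestors of dddc: {1aec, 1d84, afc8, dddc}.
Common ancestors: {1aec, 1d84, afc8}.
Among these, 1aec is not an ancestor of any other common ancestor — it is the merge base.

1aec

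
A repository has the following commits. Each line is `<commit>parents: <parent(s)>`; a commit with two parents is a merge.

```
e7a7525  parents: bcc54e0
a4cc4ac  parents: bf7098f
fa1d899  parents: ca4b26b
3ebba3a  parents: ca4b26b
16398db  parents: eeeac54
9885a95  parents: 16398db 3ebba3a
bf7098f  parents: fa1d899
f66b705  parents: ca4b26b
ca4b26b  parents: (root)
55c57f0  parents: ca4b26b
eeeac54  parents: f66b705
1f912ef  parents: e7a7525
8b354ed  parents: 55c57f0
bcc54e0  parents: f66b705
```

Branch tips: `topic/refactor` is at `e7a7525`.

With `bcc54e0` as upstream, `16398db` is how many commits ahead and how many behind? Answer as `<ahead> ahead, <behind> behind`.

Reachable from 16398db: {16398db, ca4b26b, eeeac54, f66b705}.
Reachable from bcc54e0: {bcc54e0, ca4b26b, f66b705}.
Only in 16398db's history (ahead): {16398db, eeeac54} — 2.
Only in bcc54e0's history (behind): {bcc54e0} — 1.

2 ahead, 1 behind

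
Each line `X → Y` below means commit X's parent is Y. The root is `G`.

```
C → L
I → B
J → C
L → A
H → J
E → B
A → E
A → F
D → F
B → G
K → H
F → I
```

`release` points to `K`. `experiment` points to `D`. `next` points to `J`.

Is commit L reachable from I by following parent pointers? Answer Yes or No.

No

Ancestors of I: {B, G, I}.
L is not in that set, so it is not an ancestor of I.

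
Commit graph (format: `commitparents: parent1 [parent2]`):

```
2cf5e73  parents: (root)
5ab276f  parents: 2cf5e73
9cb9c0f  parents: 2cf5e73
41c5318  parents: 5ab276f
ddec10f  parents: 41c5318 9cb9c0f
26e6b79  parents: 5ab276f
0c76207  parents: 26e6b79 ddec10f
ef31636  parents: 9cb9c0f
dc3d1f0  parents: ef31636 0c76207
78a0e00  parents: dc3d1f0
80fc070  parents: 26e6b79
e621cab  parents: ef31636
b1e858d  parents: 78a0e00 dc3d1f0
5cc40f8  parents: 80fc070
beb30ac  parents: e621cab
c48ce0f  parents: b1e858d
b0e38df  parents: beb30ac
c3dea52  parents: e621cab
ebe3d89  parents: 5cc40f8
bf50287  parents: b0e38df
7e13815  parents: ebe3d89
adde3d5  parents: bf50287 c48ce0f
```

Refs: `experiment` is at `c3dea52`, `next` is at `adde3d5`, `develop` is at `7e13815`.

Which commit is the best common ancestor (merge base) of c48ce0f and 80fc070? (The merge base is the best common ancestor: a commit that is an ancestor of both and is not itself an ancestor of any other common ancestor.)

26e6b79

Ancestors of c48ce0f: {0c76207, 26e6b79, 2cf5e73, 41c5318, 5ab276f, 78a0e00, 9cb9c0f, b1e858d, c48ce0f, dc3d1f0, ddec10f, ef31636}.
Ancestors of 80fc070: {26e6b79, 2cf5e73, 5ab276f, 80fc070}.
Common ancestors: {26e6b79, 2cf5e73, 5ab276f}.
Among these, 26e6b79 is not an ancestor of any other common ancestor — it is the merge base.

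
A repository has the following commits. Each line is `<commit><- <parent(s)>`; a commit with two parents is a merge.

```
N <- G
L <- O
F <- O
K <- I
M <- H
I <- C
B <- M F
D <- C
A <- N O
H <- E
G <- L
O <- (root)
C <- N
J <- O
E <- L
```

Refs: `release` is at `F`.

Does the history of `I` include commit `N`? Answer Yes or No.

Ancestors of I (commits reachable by following parents): {C, G, I, L, N, O}.
N is in that set, so it is an ancestor of I.

Yes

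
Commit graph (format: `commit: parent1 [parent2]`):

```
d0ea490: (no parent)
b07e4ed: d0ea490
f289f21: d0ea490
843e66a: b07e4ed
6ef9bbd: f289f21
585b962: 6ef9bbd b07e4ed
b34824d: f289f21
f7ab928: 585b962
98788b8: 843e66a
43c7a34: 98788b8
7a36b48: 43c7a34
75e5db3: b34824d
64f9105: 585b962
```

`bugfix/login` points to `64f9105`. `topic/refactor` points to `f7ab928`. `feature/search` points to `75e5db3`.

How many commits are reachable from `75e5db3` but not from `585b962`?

Reachable from 75e5db3: {75e5db3, b34824d, d0ea490, f289f21}.
Reachable from 585b962: {585b962, 6ef9bbd, b07e4ed, d0ea490, f289f21}.
In 75e5db3's history but not 585b962's: {75e5db3, b34824d} — 2 commits.

2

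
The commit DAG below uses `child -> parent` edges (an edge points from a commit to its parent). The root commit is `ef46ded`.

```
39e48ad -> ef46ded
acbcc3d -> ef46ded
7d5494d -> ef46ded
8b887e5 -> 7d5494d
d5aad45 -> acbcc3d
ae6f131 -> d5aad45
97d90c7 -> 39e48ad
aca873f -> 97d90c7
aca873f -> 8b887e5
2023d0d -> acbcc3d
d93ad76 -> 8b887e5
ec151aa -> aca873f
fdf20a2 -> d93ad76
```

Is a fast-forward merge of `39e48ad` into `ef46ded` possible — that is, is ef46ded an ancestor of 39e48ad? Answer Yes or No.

Yes

A fast-forward from ef46ded to 39e48ad is possible iff ef46ded is an ancestor of 39e48ad.
Ancestors of 39e48ad: {39e48ad, ef46ded}.
ef46ded is among them, so fast-forward is possible.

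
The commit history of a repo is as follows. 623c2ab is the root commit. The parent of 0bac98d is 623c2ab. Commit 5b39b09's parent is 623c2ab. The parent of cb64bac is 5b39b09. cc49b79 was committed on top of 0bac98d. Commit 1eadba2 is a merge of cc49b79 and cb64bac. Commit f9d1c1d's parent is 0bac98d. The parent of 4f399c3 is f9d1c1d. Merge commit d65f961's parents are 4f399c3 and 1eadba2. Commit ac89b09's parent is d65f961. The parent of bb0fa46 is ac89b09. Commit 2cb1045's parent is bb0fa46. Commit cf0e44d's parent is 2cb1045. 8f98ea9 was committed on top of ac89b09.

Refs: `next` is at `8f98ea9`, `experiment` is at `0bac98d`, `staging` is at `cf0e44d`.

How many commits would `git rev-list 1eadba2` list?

Walking parent pointers from 1eadba2: reachable set = {0bac98d, 1eadba2, 5b39b09, 623c2ab, cb64bac, cc49b79}.
That is 6 commits.

6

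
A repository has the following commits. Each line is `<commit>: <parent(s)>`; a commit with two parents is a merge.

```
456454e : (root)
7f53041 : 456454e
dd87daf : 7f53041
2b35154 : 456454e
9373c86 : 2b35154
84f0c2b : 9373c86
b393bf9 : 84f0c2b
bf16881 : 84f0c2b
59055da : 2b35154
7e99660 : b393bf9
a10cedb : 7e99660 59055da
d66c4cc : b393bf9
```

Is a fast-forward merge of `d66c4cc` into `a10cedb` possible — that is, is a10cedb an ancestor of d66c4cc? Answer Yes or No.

A fast-forward from a10cedb to d66c4cc is possible iff a10cedb is an ancestor of d66c4cc.
Ancestors of d66c4cc: {2b35154, 456454e, 84f0c2b, 9373c86, b393bf9, d66c4cc}.
a10cedb is not among them, so fast-forward is not possible.

No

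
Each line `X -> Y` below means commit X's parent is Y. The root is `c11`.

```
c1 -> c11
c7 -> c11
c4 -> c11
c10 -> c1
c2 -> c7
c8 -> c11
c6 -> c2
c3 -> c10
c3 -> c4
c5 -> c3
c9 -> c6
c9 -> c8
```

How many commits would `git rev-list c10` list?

Walking parent pointers from c10: reachable set = {c1, c10, c11}.
That is 3 commits.

3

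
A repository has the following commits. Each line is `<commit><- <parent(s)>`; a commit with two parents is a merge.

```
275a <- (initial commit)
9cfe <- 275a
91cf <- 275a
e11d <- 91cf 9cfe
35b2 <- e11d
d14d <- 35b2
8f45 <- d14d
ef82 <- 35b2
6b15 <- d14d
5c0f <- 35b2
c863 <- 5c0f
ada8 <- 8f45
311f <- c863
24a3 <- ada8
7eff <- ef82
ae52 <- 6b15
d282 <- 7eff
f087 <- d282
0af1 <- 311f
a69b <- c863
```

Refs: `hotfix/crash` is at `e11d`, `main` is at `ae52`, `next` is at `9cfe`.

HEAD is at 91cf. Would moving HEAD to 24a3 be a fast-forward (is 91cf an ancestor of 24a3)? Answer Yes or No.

A fast-forward from 91cf to 24a3 is possible iff 91cf is an ancestor of 24a3.
Ancestors of 24a3: {24a3, 275a, 35b2, 8f45, 91cf, 9cfe, ada8, d14d, e11d}.
91cf is among them, so fast-forward is possible.

Yes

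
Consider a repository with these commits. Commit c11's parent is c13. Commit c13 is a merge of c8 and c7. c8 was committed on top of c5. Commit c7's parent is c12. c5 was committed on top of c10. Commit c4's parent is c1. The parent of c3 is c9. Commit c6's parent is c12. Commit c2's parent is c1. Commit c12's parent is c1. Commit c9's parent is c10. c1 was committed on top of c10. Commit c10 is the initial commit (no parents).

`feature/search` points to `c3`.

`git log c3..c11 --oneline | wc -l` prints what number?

7

Reachable from c11: {c1, c10, c11, c12, c13, c5, c7, c8}.
Reachable from c3: {c10, c3, c9}.
In c11's history but not c3's: {c1, c11, c12, c13, c5, c7, c8} — 7 commits.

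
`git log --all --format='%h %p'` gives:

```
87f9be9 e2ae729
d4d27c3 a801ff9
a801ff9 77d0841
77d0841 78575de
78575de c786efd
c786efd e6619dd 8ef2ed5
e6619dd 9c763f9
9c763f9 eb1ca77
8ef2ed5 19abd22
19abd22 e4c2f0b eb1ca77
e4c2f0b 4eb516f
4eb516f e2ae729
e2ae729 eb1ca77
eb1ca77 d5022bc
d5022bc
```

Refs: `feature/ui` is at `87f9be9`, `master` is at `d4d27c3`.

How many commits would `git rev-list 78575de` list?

11

Walking parent pointers from 78575de: reachable set = {19abd22, 4eb516f, 78575de, 8ef2ed5, 9c763f9, c786efd, d5022bc, e2ae729, e4c2f0b, e6619dd, eb1ca77}.
That is 11 commits.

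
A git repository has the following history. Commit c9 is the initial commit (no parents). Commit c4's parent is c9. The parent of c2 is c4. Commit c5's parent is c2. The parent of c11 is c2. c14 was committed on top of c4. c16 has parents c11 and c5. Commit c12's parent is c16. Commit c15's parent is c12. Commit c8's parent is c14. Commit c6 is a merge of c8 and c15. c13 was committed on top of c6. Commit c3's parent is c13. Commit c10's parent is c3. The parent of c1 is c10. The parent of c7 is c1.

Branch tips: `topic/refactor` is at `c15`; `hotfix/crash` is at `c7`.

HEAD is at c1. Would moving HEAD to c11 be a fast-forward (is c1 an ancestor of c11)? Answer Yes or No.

A fast-forward from c1 to c11 is possible iff c1 is an ancestor of c11.
Ancestors of c11: {c11, c2, c4, c9}.
c1 is not among them, so fast-forward is not possible.

No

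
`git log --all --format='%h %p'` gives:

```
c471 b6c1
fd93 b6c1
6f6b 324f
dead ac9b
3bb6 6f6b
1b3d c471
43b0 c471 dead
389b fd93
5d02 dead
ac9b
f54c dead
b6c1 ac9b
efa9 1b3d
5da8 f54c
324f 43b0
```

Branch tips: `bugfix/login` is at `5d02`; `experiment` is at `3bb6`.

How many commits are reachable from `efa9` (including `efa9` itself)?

5

Walking parent pointers from efa9: reachable set = {1b3d, ac9b, b6c1, c471, efa9}.
That is 5 commits.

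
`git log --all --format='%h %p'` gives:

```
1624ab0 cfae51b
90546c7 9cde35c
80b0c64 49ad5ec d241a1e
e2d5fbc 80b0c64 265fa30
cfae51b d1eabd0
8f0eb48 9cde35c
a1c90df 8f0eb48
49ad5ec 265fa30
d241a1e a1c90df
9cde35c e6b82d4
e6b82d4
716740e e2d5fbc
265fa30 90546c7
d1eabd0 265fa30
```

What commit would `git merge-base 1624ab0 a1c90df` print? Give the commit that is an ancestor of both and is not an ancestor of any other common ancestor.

9cde35c

Ancestors of 1624ab0: {1624ab0, 265fa30, 90546c7, 9cde35c, cfae51b, d1eabd0, e6b82d4}.
Ancestors of a1c90df: {8f0eb48, 9cde35c, a1c90df, e6b82d4}.
Common ancestors: {9cde35c, e6b82d4}.
Among these, 9cde35c is not an ancestor of any other common ancestor — it is the merge base.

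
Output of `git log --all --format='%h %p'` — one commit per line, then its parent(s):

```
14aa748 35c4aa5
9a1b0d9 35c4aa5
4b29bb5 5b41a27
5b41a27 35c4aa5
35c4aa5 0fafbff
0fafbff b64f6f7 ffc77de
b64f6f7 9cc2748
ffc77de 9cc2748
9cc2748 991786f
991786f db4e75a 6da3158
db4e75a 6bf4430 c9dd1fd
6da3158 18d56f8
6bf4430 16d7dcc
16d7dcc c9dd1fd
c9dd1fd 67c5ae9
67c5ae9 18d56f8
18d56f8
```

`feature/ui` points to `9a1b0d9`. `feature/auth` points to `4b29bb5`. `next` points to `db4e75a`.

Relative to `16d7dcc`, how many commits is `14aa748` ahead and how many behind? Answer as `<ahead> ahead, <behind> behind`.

10 ahead, 0 behind

Reachable from 14aa748: {0fafbff, 14aa748, 16d7dcc, 18d56f8, 35c4aa5, 67c5ae9, 6bf4430, 6da3158, 991786f, 9cc2748, b64f6f7, c9dd1fd, db4e75a, ffc77de}.
Reachable from 16d7dcc: {16d7dcc, 18d56f8, 67c5ae9, c9dd1fd}.
Only in 14aa748's history (ahead): {0fafbff, 14aa748, 35c4aa5, 6bf4430, 6da3158, 991786f, 9cc2748, b64f6f7, db4e75a, ffc77de} — 10.
Only in 16d7dcc's history (behind): {} — 0.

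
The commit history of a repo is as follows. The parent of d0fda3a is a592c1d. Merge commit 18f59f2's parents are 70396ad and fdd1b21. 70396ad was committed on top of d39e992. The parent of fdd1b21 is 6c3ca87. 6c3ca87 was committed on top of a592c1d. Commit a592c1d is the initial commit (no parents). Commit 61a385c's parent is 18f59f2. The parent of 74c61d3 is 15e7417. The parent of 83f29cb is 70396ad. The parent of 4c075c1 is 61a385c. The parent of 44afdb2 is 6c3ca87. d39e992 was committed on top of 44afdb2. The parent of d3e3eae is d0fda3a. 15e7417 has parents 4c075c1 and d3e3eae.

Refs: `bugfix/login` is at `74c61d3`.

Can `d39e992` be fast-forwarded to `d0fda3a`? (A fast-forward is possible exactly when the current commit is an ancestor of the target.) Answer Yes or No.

No

A fast-forward from d39e992 to d0fda3a is possible iff d39e992 is an ancestor of d0fda3a.
Ancestors of d0fda3a: {a592c1d, d0fda3a}.
d39e992 is not among them, so fast-forward is not possible.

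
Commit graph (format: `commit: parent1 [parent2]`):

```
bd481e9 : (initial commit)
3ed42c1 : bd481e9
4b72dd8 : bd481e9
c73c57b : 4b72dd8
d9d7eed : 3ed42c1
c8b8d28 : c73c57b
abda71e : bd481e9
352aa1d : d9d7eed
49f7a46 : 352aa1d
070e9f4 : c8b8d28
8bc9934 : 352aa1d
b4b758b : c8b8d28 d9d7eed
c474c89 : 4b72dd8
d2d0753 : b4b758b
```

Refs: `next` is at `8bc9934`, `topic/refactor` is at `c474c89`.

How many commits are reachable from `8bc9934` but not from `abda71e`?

4

Reachable from 8bc9934: {352aa1d, 3ed42c1, 8bc9934, bd481e9, d9d7eed}.
Reachable from abda71e: {abda71e, bd481e9}.
In 8bc9934's history but not abda71e's: {352aa1d, 3ed42c1, 8bc9934, d9d7eed} — 4 commits.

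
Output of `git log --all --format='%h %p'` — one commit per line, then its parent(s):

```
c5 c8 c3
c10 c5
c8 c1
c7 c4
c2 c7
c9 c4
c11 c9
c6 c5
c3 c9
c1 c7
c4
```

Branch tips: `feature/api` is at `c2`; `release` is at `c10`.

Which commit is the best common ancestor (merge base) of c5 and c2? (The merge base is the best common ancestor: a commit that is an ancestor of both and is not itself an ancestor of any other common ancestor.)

c7

Ancestors of c5: {c1, c3, c4, c5, c7, c8, c9}.
Ancestors of c2: {c2, c4, c7}.
Common ancestors: {c4, c7}.
Among these, c7 is not an ancestor of any other common ancestor — it is the merge base.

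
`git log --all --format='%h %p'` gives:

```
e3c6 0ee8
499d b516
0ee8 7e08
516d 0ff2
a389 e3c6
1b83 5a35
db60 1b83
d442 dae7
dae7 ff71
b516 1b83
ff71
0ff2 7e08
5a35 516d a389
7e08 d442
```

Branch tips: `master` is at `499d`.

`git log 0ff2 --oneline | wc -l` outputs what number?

Walking parent pointers from 0ff2: reachable set = {0ff2, 7e08, d442, dae7, ff71}.
That is 5 commits.

5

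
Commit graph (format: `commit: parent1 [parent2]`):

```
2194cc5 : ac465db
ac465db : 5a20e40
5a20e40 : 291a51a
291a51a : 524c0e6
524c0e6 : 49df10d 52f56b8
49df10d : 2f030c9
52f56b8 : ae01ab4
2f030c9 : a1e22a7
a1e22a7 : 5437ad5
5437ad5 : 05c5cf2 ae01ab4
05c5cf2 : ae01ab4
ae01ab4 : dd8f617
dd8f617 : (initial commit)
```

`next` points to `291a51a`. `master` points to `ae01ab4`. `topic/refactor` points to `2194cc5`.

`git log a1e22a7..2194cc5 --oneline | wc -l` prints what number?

Reachable from 2194cc5: {05c5cf2, 2194cc5, 291a51a, 2f030c9, 49df10d, 524c0e6, 52f56b8, 5437ad5, 5a20e40, a1e22a7, ac465db, ae01ab4, dd8f617}.
Reachable from a1e22a7: {05c5cf2, 5437ad5, a1e22a7, ae01ab4, dd8f617}.
In 2194cc5's history but not a1e22a7's: {2194cc5, 291a51a, 2f030c9, 49df10d, 524c0e6, 52f56b8, 5a20e40, ac465db} — 8 commits.

8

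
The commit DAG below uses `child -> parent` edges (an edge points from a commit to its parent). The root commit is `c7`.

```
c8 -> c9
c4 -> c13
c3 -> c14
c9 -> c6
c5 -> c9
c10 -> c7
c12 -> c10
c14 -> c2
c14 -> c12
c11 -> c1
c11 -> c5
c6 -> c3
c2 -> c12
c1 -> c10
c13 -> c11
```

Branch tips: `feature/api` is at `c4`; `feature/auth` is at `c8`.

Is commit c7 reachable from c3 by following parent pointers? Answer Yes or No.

Yes

Ancestors of c3 (commits reachable by following parents): {c10, c12, c14, c2, c3, c7}.
c7 is in that set, so it is an ancestor of c3.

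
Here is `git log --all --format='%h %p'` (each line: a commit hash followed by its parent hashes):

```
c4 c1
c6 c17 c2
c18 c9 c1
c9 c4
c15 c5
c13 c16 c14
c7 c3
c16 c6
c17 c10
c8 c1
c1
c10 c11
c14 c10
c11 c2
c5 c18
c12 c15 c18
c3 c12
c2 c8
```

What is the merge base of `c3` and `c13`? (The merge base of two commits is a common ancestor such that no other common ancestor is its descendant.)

c1

Ancestors of c3: {c1, c12, c15, c18, c3, c4, c5, c9}.
Ancestors of c13: {c1, c10, c11, c13, c14, c16, c17, c2, c6, c8}.
Common ancestors: {c1}.
The only common ancestor is c1, so it is the merge base.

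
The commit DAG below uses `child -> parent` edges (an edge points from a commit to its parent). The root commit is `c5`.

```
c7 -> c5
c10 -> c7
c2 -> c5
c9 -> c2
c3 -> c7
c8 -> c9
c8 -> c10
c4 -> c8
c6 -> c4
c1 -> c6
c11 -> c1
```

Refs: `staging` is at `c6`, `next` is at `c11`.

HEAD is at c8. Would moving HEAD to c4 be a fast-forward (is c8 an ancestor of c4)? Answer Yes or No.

Yes

A fast-forward from c8 to c4 is possible iff c8 is an ancestor of c4.
Ancestors of c4: {c10, c2, c4, c5, c7, c8, c9}.
c8 is among them, so fast-forward is possible.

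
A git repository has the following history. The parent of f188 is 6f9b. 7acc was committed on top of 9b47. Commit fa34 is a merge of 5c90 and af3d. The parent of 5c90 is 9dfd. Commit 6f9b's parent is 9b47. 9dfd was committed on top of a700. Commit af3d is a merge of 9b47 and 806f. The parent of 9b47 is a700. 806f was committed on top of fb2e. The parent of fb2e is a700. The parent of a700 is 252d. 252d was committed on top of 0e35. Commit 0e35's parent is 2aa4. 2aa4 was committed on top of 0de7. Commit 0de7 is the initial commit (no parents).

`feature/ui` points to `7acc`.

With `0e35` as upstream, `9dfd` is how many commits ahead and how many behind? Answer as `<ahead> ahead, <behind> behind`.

Reachable from 9dfd: {0de7, 0e35, 252d, 2aa4, 9dfd, a700}.
Reachable from 0e35: {0de7, 0e35, 2aa4}.
Only in 9dfd's history (ahead): {252d, 9dfd, a700} — 3.
Only in 0e35's history (behind): {} — 0.

3 ahead, 0 behind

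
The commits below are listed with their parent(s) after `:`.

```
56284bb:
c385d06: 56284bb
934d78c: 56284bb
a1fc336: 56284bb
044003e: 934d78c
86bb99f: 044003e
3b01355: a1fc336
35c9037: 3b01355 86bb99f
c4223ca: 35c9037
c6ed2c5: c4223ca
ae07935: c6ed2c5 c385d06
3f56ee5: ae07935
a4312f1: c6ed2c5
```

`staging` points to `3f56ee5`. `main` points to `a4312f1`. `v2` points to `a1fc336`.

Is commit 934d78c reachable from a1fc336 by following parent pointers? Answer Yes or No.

No

Ancestors of a1fc336: {56284bb, a1fc336}.
934d78c is not in that set, so it is not an ancestor of a1fc336.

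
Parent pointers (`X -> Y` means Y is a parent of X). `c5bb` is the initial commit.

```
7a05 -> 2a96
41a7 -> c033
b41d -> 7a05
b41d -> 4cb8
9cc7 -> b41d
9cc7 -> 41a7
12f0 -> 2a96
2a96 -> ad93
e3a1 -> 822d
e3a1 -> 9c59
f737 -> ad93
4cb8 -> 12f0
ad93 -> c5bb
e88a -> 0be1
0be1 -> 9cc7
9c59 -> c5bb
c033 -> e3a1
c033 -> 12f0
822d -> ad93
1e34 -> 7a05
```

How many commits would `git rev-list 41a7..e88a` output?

Reachable from e88a: {0be1, 12f0, 2a96, 41a7, 4cb8, 7a05, 822d, 9c59, 9cc7, ad93, b41d, c033, c5bb, e3a1, e88a}.
Reachable from 41a7: {12f0, 2a96, 41a7, 822d, 9c59, ad93, c033, c5bb, e3a1}.
In e88a's history but not 41a7's: {0be1, 4cb8, 7a05, 9cc7, b41d, e88a} — 6 commits.

6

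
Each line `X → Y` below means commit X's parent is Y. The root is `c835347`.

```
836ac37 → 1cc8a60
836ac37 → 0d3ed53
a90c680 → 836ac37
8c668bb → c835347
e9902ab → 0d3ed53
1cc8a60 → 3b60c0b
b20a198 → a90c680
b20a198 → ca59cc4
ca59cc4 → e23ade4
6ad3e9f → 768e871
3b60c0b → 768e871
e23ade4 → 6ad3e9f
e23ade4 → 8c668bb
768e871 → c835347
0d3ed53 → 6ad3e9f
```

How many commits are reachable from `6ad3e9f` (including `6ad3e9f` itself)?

3

Walking parent pointers from 6ad3e9f: reachable set = {6ad3e9f, 768e871, c835347}.
That is 3 commits.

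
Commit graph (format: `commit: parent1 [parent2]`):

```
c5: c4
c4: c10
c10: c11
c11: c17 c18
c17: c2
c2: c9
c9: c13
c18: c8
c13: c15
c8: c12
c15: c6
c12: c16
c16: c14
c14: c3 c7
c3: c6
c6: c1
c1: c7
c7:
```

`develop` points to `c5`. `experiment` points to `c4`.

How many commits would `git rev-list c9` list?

6

Walking parent pointers from c9: reachable set = {c1, c13, c15, c6, c7, c9}.
That is 6 commits.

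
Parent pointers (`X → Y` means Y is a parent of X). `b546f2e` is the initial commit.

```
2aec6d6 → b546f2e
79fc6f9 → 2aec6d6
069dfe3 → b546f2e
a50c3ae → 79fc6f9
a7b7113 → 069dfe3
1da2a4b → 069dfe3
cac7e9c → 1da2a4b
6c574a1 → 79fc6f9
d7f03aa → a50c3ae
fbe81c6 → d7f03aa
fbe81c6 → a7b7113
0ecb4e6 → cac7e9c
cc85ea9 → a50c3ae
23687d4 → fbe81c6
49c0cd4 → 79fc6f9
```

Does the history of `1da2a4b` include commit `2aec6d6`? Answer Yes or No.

Ancestors of 1da2a4b: {069dfe3, 1da2a4b, b546f2e}.
2aec6d6 is not in that set, so it is not an ancestor of 1da2a4b.

No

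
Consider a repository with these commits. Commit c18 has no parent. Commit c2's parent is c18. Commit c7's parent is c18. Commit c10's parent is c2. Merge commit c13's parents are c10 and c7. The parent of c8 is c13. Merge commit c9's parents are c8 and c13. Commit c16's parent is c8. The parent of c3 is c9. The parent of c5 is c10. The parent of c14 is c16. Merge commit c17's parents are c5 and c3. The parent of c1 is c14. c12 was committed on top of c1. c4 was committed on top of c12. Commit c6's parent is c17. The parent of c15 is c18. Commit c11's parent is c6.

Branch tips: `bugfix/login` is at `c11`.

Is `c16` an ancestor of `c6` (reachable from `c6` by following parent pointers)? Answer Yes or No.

No

Ancestors of c6: {c10, c13, c17, c18, c2, c3, c5, c6, c7, c8, c9}.
c16 is not in that set, so it is not an ancestor of c6.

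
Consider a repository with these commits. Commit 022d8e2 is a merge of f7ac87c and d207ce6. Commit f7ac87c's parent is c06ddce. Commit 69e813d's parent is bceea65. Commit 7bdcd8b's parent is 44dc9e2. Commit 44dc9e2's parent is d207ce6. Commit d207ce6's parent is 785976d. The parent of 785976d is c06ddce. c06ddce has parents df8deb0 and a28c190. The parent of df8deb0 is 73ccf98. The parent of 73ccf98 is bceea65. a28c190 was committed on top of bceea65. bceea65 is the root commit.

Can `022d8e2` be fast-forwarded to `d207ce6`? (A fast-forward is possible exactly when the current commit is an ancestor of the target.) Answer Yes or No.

No

A fast-forward from 022d8e2 to d207ce6 is possible iff 022d8e2 is an ancestor of d207ce6.
Ancestors of d207ce6: {73ccf98, 785976d, a28c190, bceea65, c06ddce, d207ce6, df8deb0}.
022d8e2 is not among them, so fast-forward is not possible.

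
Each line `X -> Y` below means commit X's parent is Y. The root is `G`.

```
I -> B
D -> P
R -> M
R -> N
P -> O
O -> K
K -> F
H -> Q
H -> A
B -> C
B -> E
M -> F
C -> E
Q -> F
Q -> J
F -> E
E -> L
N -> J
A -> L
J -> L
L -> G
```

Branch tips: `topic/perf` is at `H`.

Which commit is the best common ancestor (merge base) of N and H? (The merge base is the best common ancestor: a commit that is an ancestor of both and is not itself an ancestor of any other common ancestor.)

J

Ancestors of N: {G, J, L, N}.
Ancestors of H: {A, E, F, G, H, J, L, Q}.
Common ancestors: {G, J, L}.
Among these, J is not an ancestor of any other common ancestor — it is the merge base.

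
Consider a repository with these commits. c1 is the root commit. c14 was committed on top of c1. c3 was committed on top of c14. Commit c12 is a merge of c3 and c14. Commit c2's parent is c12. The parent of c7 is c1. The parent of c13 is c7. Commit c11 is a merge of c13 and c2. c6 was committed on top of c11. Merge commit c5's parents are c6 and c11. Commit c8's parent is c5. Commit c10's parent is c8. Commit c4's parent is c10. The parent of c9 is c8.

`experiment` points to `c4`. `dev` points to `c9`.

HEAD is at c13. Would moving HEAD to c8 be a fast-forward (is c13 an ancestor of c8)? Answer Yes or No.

A fast-forward from c13 to c8 is possible iff c13 is an ancestor of c8.
Ancestors of c8: {c1, c11, c12, c13, c14, c2, c3, c5, c6, c7, c8}.
c13 is among them, so fast-forward is possible.

Yes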